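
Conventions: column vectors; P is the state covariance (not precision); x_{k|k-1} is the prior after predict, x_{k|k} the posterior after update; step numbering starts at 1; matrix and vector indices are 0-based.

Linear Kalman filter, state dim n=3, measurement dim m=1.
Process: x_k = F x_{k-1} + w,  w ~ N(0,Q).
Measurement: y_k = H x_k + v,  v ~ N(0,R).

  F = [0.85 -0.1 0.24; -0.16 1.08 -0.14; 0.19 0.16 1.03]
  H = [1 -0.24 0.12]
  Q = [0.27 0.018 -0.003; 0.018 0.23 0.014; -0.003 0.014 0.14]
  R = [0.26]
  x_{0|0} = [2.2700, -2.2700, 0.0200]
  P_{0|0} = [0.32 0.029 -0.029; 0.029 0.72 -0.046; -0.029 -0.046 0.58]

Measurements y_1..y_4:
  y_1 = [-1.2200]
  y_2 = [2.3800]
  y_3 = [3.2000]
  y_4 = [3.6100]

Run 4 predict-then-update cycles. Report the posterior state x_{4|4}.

x_post = [2.4434, -3.6239, 0.3625]

step 1: x^-=[2.1613, -2.8176, 0.0887]  P^-=[0.5273 -0.1037 0.1602; -0.1037 1.0920 0.0057; 0.1602 0.0057 0.7606]  S=[0.9490]  K=[0.6021; -0.3847; 0.2635]  nu=[-4.0682]  x^+=[-0.2880, -1.2526, -0.9834]  P^+=[0.1833 0.1161 0.0096; 0.1161 0.9515 0.1019; 0.0096 0.1019 0.6946]
step 2: x^-=[-0.3556, -1.1690, -1.2681]  P^-=[0.4312 0.0017 0.1989; 0.0017 1.2876 0.2027; 0.1989 0.2027 0.9523]  S=[0.8143]  K=[0.5583; -0.3475; 0.3249]  nu=[2.6072]  x^+=[1.1001, -2.0750, -0.4210]  P^+=[0.1774 0.1597 0.0512; 0.1597 1.1893 0.2947; 0.0512 0.2947 0.8664]
step 3: x^-=[1.0415, -2.3580, -0.5566]  P^-=[0.4395 0.0580 0.2676; 0.0580 1.4967 0.4293; 0.2676 0.4293 1.2229]  S=[0.8150]  K=[0.5616; -0.3064; 0.3820]  nu=[1.6593]  x^+=[1.9735, -2.8665, 0.0772]  P^+=[0.1825 0.1982 0.0928; 0.1982 1.4202 0.5247; 0.0928 0.5247 1.1039]
step 4: x^-=[1.9826, -3.4224, -0.0041]  P^-=[0.4586 0.1166 0.3514; 0.1166 1.6898 0.6844; 0.3514 0.6844 1.5754]  S=[0.8276]  K=[0.5713; -0.2499; 0.4546]  nu=[0.8065]  x^+=[2.4434, -3.6239, 0.3625]  P^+=[0.1885 0.2348 0.1365; 0.2348 1.6381 0.7784; 0.1365 0.7784 1.4044]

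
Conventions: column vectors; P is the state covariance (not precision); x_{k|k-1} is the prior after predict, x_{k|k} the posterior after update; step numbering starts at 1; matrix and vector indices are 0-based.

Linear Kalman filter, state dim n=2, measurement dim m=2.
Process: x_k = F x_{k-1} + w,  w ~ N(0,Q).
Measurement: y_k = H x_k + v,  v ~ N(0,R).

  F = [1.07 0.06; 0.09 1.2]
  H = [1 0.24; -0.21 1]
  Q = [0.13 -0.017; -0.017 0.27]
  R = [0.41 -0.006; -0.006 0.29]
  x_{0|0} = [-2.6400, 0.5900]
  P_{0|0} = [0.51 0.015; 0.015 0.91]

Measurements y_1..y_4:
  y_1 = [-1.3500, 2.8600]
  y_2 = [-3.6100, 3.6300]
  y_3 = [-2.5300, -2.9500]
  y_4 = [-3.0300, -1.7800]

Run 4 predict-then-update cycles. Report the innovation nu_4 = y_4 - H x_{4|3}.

step 1: x^-=[-2.7894, 0.4704]  P^-=[0.7191 0.1170; 0.1170 1.5878]  S=[1.2767 0.3351; 0.3351 1.8604]  K=[0.6193 -0.1299; 0.1779 0.8082]  nu=[1.3265, 1.8038]  x^+=[-2.2021, 2.1643]  P^+=[0.2519 0.0115; 0.0115 0.2357]
step 2: x^-=[-2.2264, 2.3990]  P^-=[0.4208 0.0391; 0.0391 0.6140]  S=[0.8849 0.0901; 0.0901 0.9061]  K=[0.4967 -0.1038; 0.1441 0.6542]  nu=[-1.9594, 0.7635]  x^+=[-3.2788, 2.6162]  P^+=[0.2020 0.0094; 0.0094 0.1908]
step 3: x^-=[-3.3513, 2.8443]  P^-=[0.3632 0.0283; 0.0283 0.5484]  S=[0.8183 0.0762; 0.0762 0.8426]  K=[0.4613 -0.0987; 0.1366 0.6315]  nu=[0.1387, -6.4981]  x^+=[-2.6460, -1.2403]  P^+=[0.1878 0.0080; 0.0080 0.1840]
step 4: x^-=[-2.9057, -1.7265]  P^-=[0.3467 0.0247; 0.0247 0.5382]  S=[0.7996 0.0738; 0.0738 0.8331]  K=[0.4500 -0.0976; 0.1345 0.6279]  nu=[0.2900, -0.6636]  x^+=[-2.7104, -2.1042]  P^+=[0.1833 0.0075; 0.0075 0.1828]

innov = [0.2900, -0.6636]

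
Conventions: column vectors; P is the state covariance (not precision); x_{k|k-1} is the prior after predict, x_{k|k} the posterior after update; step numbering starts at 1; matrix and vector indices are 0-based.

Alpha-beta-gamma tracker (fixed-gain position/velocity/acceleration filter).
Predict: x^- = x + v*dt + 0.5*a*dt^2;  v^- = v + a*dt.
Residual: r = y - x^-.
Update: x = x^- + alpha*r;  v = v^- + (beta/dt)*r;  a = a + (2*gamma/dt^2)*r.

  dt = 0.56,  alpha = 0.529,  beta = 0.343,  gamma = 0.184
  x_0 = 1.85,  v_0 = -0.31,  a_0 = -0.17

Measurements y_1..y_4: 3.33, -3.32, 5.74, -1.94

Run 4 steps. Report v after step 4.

v_post = -0.9176

step 1: x_pred=1.6497  r=1.6803  x^+=2.5386  v^+=0.6240  a^+=1.8017
step 2: x_pred=3.1705  r=-6.4905  x^+=-0.2630  v^+=-2.3425  a^+=-5.8147
step 3: x_pred=-2.4865  r=8.2265  x^+=1.8653  v^+=-0.5600  a^+=3.8389
step 4: x_pred=2.1536  r=-4.0936  x^+=-0.0119  v^+=-0.9176  a^+=-0.9649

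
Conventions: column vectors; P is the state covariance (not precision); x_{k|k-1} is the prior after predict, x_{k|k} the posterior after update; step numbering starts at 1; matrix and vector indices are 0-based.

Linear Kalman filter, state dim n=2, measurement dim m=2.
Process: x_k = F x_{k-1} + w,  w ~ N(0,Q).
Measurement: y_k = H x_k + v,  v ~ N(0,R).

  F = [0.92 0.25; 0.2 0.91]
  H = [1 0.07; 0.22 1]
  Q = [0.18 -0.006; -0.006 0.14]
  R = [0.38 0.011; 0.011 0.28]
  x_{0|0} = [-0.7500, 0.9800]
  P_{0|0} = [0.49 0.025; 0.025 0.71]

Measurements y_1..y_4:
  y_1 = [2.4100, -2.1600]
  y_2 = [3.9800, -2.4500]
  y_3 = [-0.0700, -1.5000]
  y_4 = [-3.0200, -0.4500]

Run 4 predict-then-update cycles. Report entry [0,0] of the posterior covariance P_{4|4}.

step 1: x^-=[-0.4450, 0.7418]  P^-=[0.6506 0.2679; 0.2679 0.7567]  S=[1.0718 0.4791; 0.4791 1.1860]  K=[0.5731 0.1150; -0.0098 0.6916]  nu=[2.8031, -2.8039]  x^+=[0.8388, -1.2250]  P^+=[0.2197 -0.0098; -0.0098 0.1957]
step 2: x^-=[0.4655, -0.9470]  P^-=[0.3737 0.0702; 0.0702 0.3073]  S=[0.7650 0.1860; 0.1860 0.6363]  K=[0.4700 0.1022; -0.0037 0.5083]  nu=[3.5808, -1.6054]  x^+=[1.9846, -1.7762]  P^+=[0.1802 -0.0059; -0.0059 0.1436]
step 3: x^-=[1.3818, -1.2194]  P^-=[0.3388 0.0546; 0.0546 0.2640]  S=[0.7277 0.1595; 0.1595 0.5844]  K=[0.4492 0.0984; -0.0032 0.4731]  nu=[-1.3664, -0.5846]  x^+=[0.7105, -1.4916]  P^+=[0.1722 -0.0054; -0.0054 0.1336]
step 4: x^-=[0.2807, -1.2153]  P^-=[0.3316 0.0513; 0.0513 0.2556]  S=[0.7200 0.1539; 0.1539 0.5742]  K=[0.4447 0.0972; -0.0035 0.4657]  nu=[-3.2157, 0.7035]  x^+=[-1.0811, -0.8765]  P^+=[0.1704 -0.0054; -0.0054 0.1315]

P_post[0,0] = 0.1704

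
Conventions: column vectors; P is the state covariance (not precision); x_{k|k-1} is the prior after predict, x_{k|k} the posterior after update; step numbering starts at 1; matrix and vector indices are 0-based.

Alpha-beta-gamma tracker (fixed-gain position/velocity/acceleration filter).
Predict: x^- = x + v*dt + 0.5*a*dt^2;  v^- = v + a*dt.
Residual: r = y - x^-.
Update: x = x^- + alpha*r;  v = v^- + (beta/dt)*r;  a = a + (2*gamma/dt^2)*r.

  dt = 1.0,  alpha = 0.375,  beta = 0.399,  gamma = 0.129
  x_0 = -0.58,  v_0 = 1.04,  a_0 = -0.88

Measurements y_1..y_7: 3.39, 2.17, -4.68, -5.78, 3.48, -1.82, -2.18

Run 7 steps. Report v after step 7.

v_post = 3.6220

step 1: x_pred=0.0200  r=3.3700  x^+=1.2837  v^+=1.5046  a^+=-0.0105
step 2: x_pred=2.7831  r=-0.6131  x^+=2.5532  v^+=1.2495  a^+=-0.1687
step 3: x_pred=3.7183  r=-8.3983  x^+=0.5689  v^+=-2.2702  a^+=-2.3355
step 4: x_pred=-2.8690  r=-2.9110  x^+=-3.9606  v^+=-5.7672  a^+=-3.0865
step 5: x_pred=-11.2710  r=14.7510  x^+=-5.7394  v^+=-2.9680  a^+=0.7192
step 6: x_pred=-8.3478  r=6.5278  x^+=-5.8999  v^+=0.3558  a^+=2.4034
step 7: x_pred=-4.3423  r=2.1623  x^+=-3.5315  v^+=3.6220  a^+=2.9613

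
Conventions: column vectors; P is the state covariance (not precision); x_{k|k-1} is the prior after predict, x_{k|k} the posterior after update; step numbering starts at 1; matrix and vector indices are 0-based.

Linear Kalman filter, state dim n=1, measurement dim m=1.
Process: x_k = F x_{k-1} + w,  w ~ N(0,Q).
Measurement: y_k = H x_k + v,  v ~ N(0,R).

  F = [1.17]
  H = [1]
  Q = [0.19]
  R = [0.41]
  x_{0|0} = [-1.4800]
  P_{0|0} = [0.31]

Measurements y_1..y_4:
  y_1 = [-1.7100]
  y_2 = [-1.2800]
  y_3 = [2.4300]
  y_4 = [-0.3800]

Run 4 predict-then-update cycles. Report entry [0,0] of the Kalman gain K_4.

step 1: x^-=[-1.7316]  P^-=[0.6144]  S=[1.0244]  K=[0.5997]  nu=[0.0216]  x^+=[-1.7186]  P^+=[0.2459]
step 2: x^-=[-2.0108]  P^-=[0.5266]  S=[0.9366]  K=[0.5623]  nu=[0.7308]  x^+=[-1.5999]  P^+=[0.2305]
step 3: x^-=[-1.8719]  P^-=[0.5056]  S=[0.9156]  K=[0.5522]  nu=[4.3019]  x^+=[0.5036]  P^+=[0.2264]
step 4: x^-=[0.5892]  P^-=[0.4999]  S=[0.9099]  K=[0.5494]  nu=[-0.9692]  x^+=[0.0567]  P^+=[0.2253]

K[0,0] = 0.5494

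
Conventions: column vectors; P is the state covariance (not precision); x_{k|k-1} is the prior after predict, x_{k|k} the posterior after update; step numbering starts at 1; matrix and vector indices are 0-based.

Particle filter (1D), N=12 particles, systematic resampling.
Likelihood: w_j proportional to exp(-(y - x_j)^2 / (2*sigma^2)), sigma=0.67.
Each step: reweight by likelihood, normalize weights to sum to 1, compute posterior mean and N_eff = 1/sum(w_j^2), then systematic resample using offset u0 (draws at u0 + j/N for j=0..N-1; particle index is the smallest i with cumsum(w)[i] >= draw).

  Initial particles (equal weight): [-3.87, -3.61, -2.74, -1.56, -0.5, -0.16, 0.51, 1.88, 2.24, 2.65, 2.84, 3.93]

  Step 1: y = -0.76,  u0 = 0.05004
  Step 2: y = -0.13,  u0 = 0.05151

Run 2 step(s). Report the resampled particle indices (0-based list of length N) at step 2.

step 1: w=[0.0000, 0.0001, 0.0056, 0.2163, 0.4092, 0.2955, 0.0732, 0.0002, 0.0000, 0.0000, 0.0000, 0.0000]  mean=-0.5671  Neff=3.2583  idx=[3, 3, 3, 4, 4, 4, 4, 5, 5, 5, 5, 6]
step 2: w=[0.0122, 0.0122, 0.0122, 0.1026, 0.1026, 0.1026, 0.1026, 0.1193, 0.1193, 0.1193, 0.1193, 0.0757]  mean=-0.3002  Neff=9.5044  idx=[3, 3, 4, 5, 6, 7, 7, 8, 9, 9, 10, 11]

resampled_idx = [3, 3, 4, 5, 6, 7, 7, 8, 9, 9, 10, 11]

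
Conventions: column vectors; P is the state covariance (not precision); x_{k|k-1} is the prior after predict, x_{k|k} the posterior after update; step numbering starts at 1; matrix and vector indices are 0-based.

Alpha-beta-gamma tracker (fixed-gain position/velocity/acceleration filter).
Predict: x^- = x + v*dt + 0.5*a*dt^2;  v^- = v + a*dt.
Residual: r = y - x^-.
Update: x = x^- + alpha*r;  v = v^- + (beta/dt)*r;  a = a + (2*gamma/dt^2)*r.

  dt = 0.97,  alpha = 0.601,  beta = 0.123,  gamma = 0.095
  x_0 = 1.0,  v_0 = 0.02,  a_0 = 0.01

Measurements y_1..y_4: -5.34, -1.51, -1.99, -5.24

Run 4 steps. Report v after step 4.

v_post = -2.3074

step 1: x_pred=1.0241  r=-6.3641  x^+=-2.8007  v^+=-0.7773  a^+=-1.2751
step 2: x_pred=-4.1546  r=2.6446  x^+=-2.5652  v^+=-1.6788  a^+=-0.7411
step 3: x_pred=-4.5423  r=2.5523  x^+=-3.0084  v^+=-2.0741  a^+=-0.2257
step 4: x_pred=-5.1264  r=-0.1136  x^+=-5.1947  v^+=-2.3074  a^+=-0.2486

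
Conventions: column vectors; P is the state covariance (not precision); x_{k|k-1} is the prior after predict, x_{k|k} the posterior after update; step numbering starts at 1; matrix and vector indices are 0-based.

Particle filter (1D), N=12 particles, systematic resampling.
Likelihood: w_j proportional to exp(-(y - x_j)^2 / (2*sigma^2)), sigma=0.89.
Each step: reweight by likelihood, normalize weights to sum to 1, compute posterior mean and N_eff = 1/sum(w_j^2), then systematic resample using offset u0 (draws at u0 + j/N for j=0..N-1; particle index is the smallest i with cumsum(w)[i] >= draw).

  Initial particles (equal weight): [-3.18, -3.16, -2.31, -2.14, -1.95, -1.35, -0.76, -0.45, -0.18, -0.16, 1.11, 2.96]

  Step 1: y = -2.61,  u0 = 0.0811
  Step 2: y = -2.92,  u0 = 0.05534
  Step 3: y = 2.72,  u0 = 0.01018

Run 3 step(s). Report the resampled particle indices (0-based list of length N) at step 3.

step 1: w=[0.1698, 0.1722, 0.1970, 0.1813, 0.1584, 0.0765, 0.0240, 0.0110, 0.0050, 0.0047, 0.0000, 0.0000]  mean=-2.3643  Neff=6.1782  idx=[0, 0, 1, 1, 2, 2, 3, 3, 4, 4, 5, 9]
step 2: w=[0.1181, 0.1181, 0.1189, 0.1189, 0.0975, 0.0975, 0.0840, 0.0840, 0.0681, 0.0681, 0.0260, 0.0010]  mean=-2.6129  Neff=10.0796  idx=[0, 1, 1, 2, 3, 3, 4, 5, 6, 7, 8, 9]
step 3: w=[0.0001, 0.0001, 0.0001, 0.0001, 0.0001, 0.0001, 0.0386, 0.0386, 0.1115, 0.1115, 0.3496, 0.3496]  mean=-2.0209  Neff=3.6722  idx=[6, 8, 8, 9, 10, 10, 10, 10, 11, 11, 11, 11]

resampled_idx = [6, 8, 8, 9, 10, 10, 10, 10, 11, 11, 11, 11]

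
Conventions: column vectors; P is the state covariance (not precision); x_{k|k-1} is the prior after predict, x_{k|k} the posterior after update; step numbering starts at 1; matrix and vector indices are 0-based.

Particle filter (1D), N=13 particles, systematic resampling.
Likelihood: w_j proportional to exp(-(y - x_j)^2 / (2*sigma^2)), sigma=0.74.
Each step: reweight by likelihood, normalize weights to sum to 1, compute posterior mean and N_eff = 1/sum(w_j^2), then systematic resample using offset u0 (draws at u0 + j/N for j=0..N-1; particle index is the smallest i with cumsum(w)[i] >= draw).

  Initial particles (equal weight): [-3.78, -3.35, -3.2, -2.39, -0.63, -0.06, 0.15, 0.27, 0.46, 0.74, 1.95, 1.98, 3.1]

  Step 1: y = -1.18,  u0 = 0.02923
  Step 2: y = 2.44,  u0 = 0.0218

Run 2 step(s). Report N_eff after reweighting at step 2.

N_eff = 3.1418

step 1: w=[0.0011, 0.0074, 0.0131, 0.1424, 0.4111, 0.1724, 0.1078, 0.0795, 0.0465, 0.0187, 0.0001, 0.0001, 0.0000]  mean=-0.6072  Neff=4.1722  idx=[3, 3, 4, 4, 4, 4, 4, 4, 5, 5, 6, 7, 8]
step 2: w=[0.0000, 0.0000, 0.0032, 0.0032, 0.0032, 0.0032, 0.0032, 0.0032, 0.0578, 0.0578, 0.1447, 0.2359, 0.4847]  mean=0.2894  Neff=3.1418  idx=[8, 9, 10, 10, 11, 11, 11, 12, 12, 12, 12, 12, 12]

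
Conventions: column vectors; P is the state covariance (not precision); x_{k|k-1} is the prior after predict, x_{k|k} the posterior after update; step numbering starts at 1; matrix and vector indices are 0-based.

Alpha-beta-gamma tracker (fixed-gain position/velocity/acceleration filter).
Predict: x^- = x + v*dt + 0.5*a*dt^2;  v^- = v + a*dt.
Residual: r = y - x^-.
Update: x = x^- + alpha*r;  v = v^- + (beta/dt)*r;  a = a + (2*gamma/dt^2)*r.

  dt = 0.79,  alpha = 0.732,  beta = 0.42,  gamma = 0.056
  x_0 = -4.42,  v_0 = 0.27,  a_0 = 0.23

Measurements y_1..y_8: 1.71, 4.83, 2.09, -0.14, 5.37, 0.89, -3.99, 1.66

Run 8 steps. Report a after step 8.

step 1: x_pred=-4.1349  r=5.8449  x^+=0.1436  v^+=3.5591  a^+=1.2789
step 2: x_pred=3.3544  r=1.4756  x^+=4.4345  v^+=5.3540  a^+=1.5437
step 3: x_pred=9.1459  r=-7.0559  x^+=3.9810  v^+=2.8223  a^+=0.2775
step 4: x_pred=6.2972  r=-6.4372  x^+=1.5852  v^+=-0.3808  a^+=-0.8777
step 5: x_pred=1.0105  r=4.3595  x^+=4.2016  v^+=1.2436  a^+=-0.0954
step 6: x_pred=5.1543  r=-4.2643  x^+=2.0328  v^+=-1.0989  a^+=-0.8606
step 7: x_pred=0.8962  r=-4.8862  x^+=-2.6805  v^+=-4.3765  a^+=-1.7375
step 8: x_pred=-6.6801  r=8.3401  x^+=-0.5751  v^+=-1.3151  a^+=-0.2408

a_post = -0.2408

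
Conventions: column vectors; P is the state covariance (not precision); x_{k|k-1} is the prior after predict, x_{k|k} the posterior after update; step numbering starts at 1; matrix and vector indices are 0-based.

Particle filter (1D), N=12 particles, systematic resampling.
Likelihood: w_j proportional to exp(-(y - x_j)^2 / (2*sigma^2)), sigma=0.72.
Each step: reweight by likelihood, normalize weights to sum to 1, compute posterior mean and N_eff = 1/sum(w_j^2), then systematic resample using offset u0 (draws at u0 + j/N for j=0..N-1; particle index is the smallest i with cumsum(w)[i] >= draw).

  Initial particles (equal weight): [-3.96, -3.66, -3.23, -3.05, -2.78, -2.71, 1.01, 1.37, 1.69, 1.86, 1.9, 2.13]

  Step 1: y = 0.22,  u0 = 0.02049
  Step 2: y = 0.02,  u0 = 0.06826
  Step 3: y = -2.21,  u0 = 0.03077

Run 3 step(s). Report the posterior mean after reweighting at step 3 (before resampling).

step 1: w=[0.0000, 0.0000, 0.0000, 0.0000, 0.0002, 0.0002, 0.4882, 0.2489, 0.1109, 0.0666, 0.0586, 0.0264]  mean=1.3118  Neff=3.1138  idx=[6, 6, 6, 6, 6, 6, 7, 7, 7, 8, 9, 10]
step 2: w=[0.1301, 0.1301, 0.1301, 0.1301, 0.1301, 0.1301, 0.0577, 0.0577, 0.0577, 0.0227, 0.0128, 0.0111]  mean=1.1085  Neff=8.9070  idx=[0, 1, 1, 2, 3, 3, 4, 5, 5, 6, 8, 10]
step 3: w=[0.1088, 0.1088, 0.1088, 0.1088, 0.1088, 0.1088, 0.1088, 0.1088, 0.1088, 0.0103, 0.0103, 0.0003]  mean=1.0176  Neff=9.3679  idx=[0, 1, 1, 2, 3, 4, 4, 5, 6, 7, 7, 8]

post_mean = 1.0176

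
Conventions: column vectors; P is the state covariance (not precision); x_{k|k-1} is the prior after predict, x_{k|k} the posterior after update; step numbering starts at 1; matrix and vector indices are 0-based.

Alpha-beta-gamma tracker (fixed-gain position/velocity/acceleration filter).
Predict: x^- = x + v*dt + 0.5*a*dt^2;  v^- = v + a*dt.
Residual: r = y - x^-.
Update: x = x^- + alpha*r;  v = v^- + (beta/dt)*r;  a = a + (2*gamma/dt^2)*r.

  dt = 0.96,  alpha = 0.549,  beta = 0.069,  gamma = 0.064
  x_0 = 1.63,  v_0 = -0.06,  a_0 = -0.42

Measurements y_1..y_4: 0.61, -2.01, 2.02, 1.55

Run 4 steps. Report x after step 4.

step 1: x_pred=1.3789  r=-0.7689  x^+=0.9568  v^+=-0.5185  a^+=-0.5268
step 2: x_pred=0.2163  r=-2.2263  x^+=-1.0059  v^+=-1.1842  a^+=-0.8360
step 3: x_pred=-2.5280  r=4.5480  x^+=-0.0311  v^+=-1.6599  a^+=-0.2043
step 4: x_pred=-1.7188  r=3.2688  x^+=0.0758  v^+=-1.6211  a^+=0.2497

x_post = 0.0758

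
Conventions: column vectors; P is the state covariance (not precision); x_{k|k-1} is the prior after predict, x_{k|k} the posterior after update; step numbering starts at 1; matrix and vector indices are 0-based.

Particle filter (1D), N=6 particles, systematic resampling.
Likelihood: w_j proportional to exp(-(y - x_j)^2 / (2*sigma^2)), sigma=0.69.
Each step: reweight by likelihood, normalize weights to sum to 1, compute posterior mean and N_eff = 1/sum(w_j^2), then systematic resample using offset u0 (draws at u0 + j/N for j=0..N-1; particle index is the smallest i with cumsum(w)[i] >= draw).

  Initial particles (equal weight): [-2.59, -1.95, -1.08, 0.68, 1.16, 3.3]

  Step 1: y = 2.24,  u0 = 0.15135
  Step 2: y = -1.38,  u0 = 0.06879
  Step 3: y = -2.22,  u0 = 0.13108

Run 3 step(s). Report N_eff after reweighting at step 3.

N_eff = 6.0000

step 1: w=[0.0000, 0.0000, 0.0000, 0.1144, 0.4329, 0.4528]  mean=2.0739  Neff=2.4665  idx=[4, 4, 4, 5, 5, 5]
step 2: w=[0.3333, 0.3333, 0.3333, 0.0000, 0.0000, 0.0000]  mean=1.1600  Neff=3.0000  idx=[0, 0, 1, 1, 2, 2]
step 3: w=[0.1667, 0.1667, 0.1667, 0.1667, 0.1667, 0.1667]  mean=1.1600  Neff=6.0000  idx=[0, 1, 2, 3, 4, 5]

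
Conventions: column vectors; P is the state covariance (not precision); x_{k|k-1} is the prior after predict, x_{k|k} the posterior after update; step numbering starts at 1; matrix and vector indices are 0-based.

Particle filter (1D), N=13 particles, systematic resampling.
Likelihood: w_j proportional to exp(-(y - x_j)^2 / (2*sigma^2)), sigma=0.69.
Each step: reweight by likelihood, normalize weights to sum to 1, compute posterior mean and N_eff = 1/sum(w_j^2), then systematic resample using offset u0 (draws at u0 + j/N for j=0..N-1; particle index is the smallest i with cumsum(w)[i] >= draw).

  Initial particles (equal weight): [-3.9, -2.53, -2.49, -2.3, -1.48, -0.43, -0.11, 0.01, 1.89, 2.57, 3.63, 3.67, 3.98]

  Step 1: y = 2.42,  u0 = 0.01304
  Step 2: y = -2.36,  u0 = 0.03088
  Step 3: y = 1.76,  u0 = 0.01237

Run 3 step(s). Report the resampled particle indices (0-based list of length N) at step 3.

step 1: w=[0.0000, 0.0000, 0.0000, 0.0000, 0.0000, 0.0001, 0.0005, 0.0010, 0.3367, 0.4417, 0.0972, 0.0876, 0.0351]  mean=2.5856  Neff=3.0597  idx=[8, 8, 8, 8, 8, 9, 9, 9, 9, 9, 10, 10, 11]
step 2: w=[0.1997, 0.1997, 0.1997, 0.1997, 0.1997, 0.0003, 0.0003, 0.0003, 0.0003, 0.0003, 0.0000, 0.0000, 0.0000]  mean=1.8910  Neff=5.0142  idx=[0, 0, 0, 1, 1, 2, 2, 2, 3, 3, 4, 4, 4]
step 3: w=[0.0769, 0.0769, 0.0769, 0.0769, 0.0769, 0.0769, 0.0769, 0.0769, 0.0769, 0.0769, 0.0769, 0.0769, 0.0769]  mean=1.8900  Neff=13.0000  idx=[0, 1, 2, 3, 4, 5, 6, 7, 8, 9, 10, 11, 12]

resampled_idx = [0, 1, 2, 3, 4, 5, 6, 7, 8, 9, 10, 11, 12]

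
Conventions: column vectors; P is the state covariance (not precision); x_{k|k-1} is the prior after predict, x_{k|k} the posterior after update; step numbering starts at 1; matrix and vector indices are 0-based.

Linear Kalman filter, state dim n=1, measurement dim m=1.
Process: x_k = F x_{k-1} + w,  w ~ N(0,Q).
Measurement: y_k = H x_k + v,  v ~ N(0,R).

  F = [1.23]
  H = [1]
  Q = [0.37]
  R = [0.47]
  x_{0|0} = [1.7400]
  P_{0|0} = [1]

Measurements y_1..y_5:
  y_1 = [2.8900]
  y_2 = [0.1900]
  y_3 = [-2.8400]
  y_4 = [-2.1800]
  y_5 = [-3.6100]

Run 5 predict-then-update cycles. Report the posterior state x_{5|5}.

step 1: x^-=[2.1402]  P^-=[1.8829]  S=[2.3529]  K=[0.8002]  nu=[0.7498]  x^+=[2.7402]  P^+=[0.3761]
step 2: x^-=[3.3705]  P^-=[0.9390]  S=[1.4090]  K=[0.6664]  nu=[-3.1805]  x^+=[1.2509]  P^+=[0.3132]
step 3: x^-=[1.5386]  P^-=[0.8439]  S=[1.3139]  K=[0.6423]  nu=[-4.3786]  x^+=[-1.2737]  P^+=[0.3019]
step 4: x^-=[-1.5666]  P^-=[0.8267]  S=[1.2967]  K=[0.6375]  nu=[-0.6134]  x^+=[-1.9577]  P^+=[0.2996]
step 5: x^-=[-2.4079]  P^-=[0.8233]  S=[1.2933]  K=[0.6366]  nu=[-1.2021]  x^+=[-3.1732]  P^+=[0.2992]

x_post = [-3.1732]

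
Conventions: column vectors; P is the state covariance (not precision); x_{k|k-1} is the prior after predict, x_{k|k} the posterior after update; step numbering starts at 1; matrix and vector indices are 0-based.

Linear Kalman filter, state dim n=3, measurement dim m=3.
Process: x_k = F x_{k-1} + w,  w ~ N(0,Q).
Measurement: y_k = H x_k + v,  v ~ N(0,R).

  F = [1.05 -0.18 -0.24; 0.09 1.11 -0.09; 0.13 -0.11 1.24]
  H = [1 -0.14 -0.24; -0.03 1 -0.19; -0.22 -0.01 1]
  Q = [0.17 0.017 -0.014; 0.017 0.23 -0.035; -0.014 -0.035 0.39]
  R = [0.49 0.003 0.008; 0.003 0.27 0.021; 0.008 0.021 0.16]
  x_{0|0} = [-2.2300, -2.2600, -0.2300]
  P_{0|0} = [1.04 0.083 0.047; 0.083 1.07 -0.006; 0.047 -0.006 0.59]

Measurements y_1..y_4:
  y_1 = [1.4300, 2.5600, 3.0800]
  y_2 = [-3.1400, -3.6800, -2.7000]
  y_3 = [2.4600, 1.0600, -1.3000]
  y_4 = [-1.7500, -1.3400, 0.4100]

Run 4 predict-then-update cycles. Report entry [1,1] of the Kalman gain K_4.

K[1,1] = 0.6139

step 1: x^-=[-1.8795, -2.6886, -0.3265]  P^-=[1.3297 0.0057 0.0229; 0.0057 1.5786 -0.2118; 0.0229 -0.2118 1.3421]  S=[1.9011 -0.1500 -0.5510; -0.1500 1.9786 -0.4542; -0.5510 -0.4542 1.5608]  K=[0.7305 0.0594 0.1024; 0.0094 0.8421 0.1018; 0.1150 -0.0228 0.8920]  nu=[2.8547, 5.1302, 2.9661]  x^+=[0.8142, 1.9605, 2.5303]  P^+=[0.3929 0.0531 0.1104; 0.0531 0.2403 0.0481; 0.1104 0.0481 0.1679]
step 2: x^-=[-0.1052, 2.0217, 3.0278]  P^-=[0.5490 0.0460 0.1179; 0.0460 0.5298 0.0064; 0.1179 0.0064 0.6787]  S=[1.0195 -0.0335 -0.1507; -0.0335 0.8209 -0.1119; -0.1507 -0.1119 0.8135]  K=[0.5204 0.0432 0.0983; 0.0040 0.6532 0.0795; 0.0735 -0.0401 0.8104]  nu=[-2.0251, -5.1295, -5.7308]  x^+=[-1.9440, -1.7929, -1.5596]  P^+=[0.2814 0.0395 0.0831; 0.0395 0.1863 0.0370; 0.0831 0.0370 0.1481]
step 3: x^-=[-1.3442, -2.0248, -1.9894]  P^-=[0.4412 0.0361 0.0769; 0.0361 0.4621 -0.0060; 0.0769 -0.0060 0.6402]  S=[0.9297 -0.0223 -0.1596; -0.0223 0.7566 -0.1154; -0.1596 -0.1154 0.7881]  K=[0.4626 0.0356 0.0728; -0.0029 0.6209 0.0668; 0.0535 -0.0490 0.7947]  nu=[3.0433, 2.6665, 0.3734]  x^+=[0.1858, -0.3529, -1.6604]  P^+=[0.2492 0.0335 0.0712; 0.0335 0.1763 0.0328; 0.0712 0.0328 0.1425]
step 4: x^-=[0.6571, -0.2255, -1.9959]  P^-=[0.4129 0.0305 0.0605; 0.0305 0.4494 -0.0124; 0.0605 -0.0124 0.6286]  S=[0.9095 -0.0215 -0.1670; -0.0215 0.7460 -0.1186; -0.1670 -0.1186 0.7824]  K=[0.4452 0.0313 0.0606; -0.0066 0.6139 0.0615; 0.0461 -0.0525 0.7885]  nu=[-2.9177, -1.4740, 2.5482]  x^+=[-0.5334, -0.9543, -0.0440]  P^+=[0.2391 0.0309 0.0668; 0.0309 0.1739 0.0312; 0.0668 0.0312 0.1404]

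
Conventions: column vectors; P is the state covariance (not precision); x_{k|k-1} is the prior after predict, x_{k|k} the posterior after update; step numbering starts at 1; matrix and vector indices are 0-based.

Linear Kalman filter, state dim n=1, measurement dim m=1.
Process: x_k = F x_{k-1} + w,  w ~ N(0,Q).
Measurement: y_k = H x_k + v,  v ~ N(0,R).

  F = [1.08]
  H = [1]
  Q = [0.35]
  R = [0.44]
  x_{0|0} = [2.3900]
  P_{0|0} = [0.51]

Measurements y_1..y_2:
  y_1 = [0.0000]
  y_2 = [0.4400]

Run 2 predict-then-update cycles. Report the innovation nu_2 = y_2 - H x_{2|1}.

step 1: x^-=[2.5812]  P^-=[0.9449]  S=[1.3849]  K=[0.6823]  nu=[-2.5812]  x^+=[0.8201]  P^+=[0.3002]
step 2: x^-=[0.8857]  P^-=[0.7002]  S=[1.1402]  K=[0.6141]  nu=[-0.4457]  x^+=[0.6120]  P^+=[0.2702]

innov = [-0.4457]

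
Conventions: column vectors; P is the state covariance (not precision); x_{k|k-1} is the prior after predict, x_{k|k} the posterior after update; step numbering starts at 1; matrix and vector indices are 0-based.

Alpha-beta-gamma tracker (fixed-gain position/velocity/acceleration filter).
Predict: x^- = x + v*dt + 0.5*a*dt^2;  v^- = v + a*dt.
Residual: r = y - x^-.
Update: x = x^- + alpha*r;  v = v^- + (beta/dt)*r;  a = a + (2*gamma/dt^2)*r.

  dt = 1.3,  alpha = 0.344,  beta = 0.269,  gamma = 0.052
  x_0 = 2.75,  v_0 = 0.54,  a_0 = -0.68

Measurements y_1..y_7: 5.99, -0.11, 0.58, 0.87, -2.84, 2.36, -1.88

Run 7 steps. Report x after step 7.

step 1: x_pred=2.8774  r=3.1126  x^+=3.9481  v^+=0.3001  a^+=-0.4885
step 2: x_pred=3.9255  r=-4.0355  x^+=2.5373  v^+=-1.1700  a^+=-0.7368
step 3: x_pred=0.3937  r=0.1863  x^+=0.4578  v^+=-2.0892  a^+=-0.7253
step 4: x_pred=-2.8711  r=3.7411  x^+=-1.5842  v^+=-2.2581  a^+=-0.4951
step 5: x_pred=-4.9380  r=2.0980  x^+=-4.2163  v^+=-2.4676  a^+=-0.3660
step 6: x_pred=-7.7334  r=10.0934  x^+=-4.2613  v^+=-0.8548  a^+=0.2551
step 7: x_pred=-5.1569  r=3.2769  x^+=-4.0297  v^+=0.1549  a^+=0.4568

x_post = -4.0297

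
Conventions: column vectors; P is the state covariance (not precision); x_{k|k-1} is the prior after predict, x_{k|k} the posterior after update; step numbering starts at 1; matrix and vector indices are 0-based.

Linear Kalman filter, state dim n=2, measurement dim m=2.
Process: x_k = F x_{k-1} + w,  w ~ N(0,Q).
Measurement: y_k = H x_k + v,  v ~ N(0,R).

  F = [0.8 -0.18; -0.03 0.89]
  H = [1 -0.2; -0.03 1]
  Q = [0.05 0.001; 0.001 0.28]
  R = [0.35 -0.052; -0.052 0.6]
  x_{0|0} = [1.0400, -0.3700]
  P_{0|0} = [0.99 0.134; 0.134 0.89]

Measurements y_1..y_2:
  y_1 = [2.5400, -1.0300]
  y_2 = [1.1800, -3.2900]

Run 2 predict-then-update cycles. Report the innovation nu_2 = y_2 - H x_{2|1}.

step 1: x^-=[0.8986, -0.3605]  P^-=[0.6738 -0.0692; -0.0692 0.9787]  S=[1.0907 -0.3376; -0.3376 1.5835]  K=[0.6563 0.0835; -0.0548 0.6077]  nu=[1.5693, -0.6425]  x^+=[1.8750, -0.8370]  P^+=[0.2299 0.0228; 0.0228 0.3682]
step 2: x^-=[1.6506, -0.8012]  P^-=[0.2025 -0.0471; -0.0471 0.5706]  S=[0.5942 -0.2196; -0.2196 1.1736]  K=[0.3652 0.0230; -0.0980 0.4691]  nu=[-0.6309, -2.4393]  x^+=[1.3641, -1.8835]  P^+=[0.1263 -0.0014; -0.0014 0.2865]

innov = [-0.6309, -2.4393]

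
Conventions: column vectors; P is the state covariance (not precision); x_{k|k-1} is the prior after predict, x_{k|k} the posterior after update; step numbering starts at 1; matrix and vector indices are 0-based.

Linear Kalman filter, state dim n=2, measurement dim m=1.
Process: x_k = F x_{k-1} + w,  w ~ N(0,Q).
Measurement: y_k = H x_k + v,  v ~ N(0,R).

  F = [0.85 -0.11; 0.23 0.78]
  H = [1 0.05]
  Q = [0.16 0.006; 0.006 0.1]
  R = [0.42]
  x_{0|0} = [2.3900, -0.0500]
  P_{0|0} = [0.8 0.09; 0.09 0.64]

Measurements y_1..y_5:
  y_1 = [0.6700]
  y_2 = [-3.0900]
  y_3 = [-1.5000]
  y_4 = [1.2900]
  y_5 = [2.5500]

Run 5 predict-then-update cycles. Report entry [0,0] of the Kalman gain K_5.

step 1: x^-=[2.0370, 0.5107]  P^-=[0.7289 0.1649; 0.1649 0.5640]  S=[1.1668]  K=[0.6318; 0.1655]  nu=[-1.3925]  x^+=[1.1572, 0.2803]  P^+=[0.2632 0.0429; 0.0429 0.5320]
step 2: x^-=[0.9528, 0.4848]  P^-=[0.3486 0.0392; 0.0392 0.4530]  S=[0.7736]  K=[0.4531; 0.0799]  nu=[-4.0671]  x^+=[-0.8900, 0.1598]  P^+=[0.1897 0.0112; 0.0112 0.4481]
step 3: x^-=[-0.7741, -0.0800]  P^-=[0.3004 0.0118; 0.0118 0.3866]  S=[0.7226]  K=[0.4166; 0.0430]  nu=[-0.7219]  x^+=[-1.0748, -0.1111]  P^+=[0.1750 -0.0012; -0.0012 0.3853]
step 4: x^-=[-0.9014, -0.3339]  P^-=[0.2913 0.0064; 0.0064 0.3433]  S=[0.7128]  K=[0.4092; 0.0331]  nu=[2.2081]  x^+=[0.0021, -0.2609]  P^+=[0.1720 -0.0032; -0.0032 0.3425]
step 5: x^-=[0.0305, -0.2030]  P^-=[0.2890 0.0082; 0.0082 0.3163]  S=[0.7106]  K=[0.4073; 0.0338]  nu=[2.5297]  x^+=[1.0608, -0.1176]  P^+=[0.1711 -0.0016; -0.0016 0.3155]

K[0,0] = 0.4073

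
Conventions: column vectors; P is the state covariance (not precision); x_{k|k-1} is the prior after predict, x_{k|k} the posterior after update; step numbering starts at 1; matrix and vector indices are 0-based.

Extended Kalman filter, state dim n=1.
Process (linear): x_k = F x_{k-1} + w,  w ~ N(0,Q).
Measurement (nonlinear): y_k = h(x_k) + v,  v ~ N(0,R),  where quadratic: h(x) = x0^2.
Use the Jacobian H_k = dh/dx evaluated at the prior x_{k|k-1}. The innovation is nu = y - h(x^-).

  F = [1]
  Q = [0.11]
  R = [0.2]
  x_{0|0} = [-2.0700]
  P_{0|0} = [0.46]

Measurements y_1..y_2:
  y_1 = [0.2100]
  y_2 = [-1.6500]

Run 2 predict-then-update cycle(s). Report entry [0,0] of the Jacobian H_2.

H_jac[0,0] = -2.2109

step 1: x^-=[-2.0700]  P^-=[0.5700]  H_jac=[-4.1400]  S=[9.9696]  K=[-0.2367]  nu=[-4.0749]  x^+=[-1.1055]  P^+=[0.0114]
step 2: x^-=[-1.1055]  P^-=[0.1214]  H_jac=[-2.2109]  S=[0.7936]  K=[-0.3383]  nu=[-2.8721]  x^+=[-0.1338]  P^+=[0.0306]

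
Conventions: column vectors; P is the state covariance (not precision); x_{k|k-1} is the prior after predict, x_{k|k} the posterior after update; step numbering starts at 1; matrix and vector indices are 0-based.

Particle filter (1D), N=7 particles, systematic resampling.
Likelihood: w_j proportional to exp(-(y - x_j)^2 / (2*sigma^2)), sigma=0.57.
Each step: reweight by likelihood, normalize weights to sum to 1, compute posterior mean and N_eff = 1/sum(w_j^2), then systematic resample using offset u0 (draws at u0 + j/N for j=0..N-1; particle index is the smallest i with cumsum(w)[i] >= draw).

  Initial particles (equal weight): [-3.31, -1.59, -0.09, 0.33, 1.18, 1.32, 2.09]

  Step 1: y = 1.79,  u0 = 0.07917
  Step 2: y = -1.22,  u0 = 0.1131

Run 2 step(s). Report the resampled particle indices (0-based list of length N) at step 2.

resampled_idx = [0, 0, 1, 1, 1, 2, 3]

step 1: w=[0.0000, 0.0000, 0.0020, 0.0172, 0.2577, 0.3253, 0.3978]  mean=1.5704  Neff=3.0230  idx=[4, 4, 5, 5, 6, 6, 6]
step 2: w=[0.3716, 0.3716, 0.1282, 0.1282, 0.0001, 0.0001, 0.0001]  mean=1.2162  Neff=3.2355  idx=[0, 0, 1, 1, 1, 2, 3]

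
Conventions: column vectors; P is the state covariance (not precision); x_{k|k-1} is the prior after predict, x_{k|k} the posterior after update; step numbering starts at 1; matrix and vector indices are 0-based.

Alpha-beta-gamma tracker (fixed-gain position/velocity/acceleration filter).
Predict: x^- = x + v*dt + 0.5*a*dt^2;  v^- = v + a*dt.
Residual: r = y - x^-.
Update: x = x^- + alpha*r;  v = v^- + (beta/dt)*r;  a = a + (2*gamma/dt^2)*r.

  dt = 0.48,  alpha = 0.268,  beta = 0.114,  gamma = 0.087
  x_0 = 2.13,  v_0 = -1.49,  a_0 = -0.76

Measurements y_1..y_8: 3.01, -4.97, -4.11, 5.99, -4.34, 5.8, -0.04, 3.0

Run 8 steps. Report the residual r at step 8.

resid = -1.5161

step 1: x_pred=1.3272  r=1.6828  x^+=1.7782  v^+=-1.4551  a^+=0.5108
step 2: x_pred=1.1386  r=-6.1086  x^+=-0.4985  v^+=-2.6607  a^+=-4.1024
step 3: x_pred=-2.2483  r=-1.8617  x^+=-2.7472  v^+=-5.0721  a^+=-5.5084
step 4: x_pred=-5.8164  r=11.8064  x^+=-2.6523  v^+=-4.9121  a^+=3.4078
step 5: x_pred=-4.6175  r=0.2775  x^+=-4.5431  v^+=-3.2104  a^+=3.6174
step 6: x_pred=-5.6674  r=11.4674  x^+=-2.5942  v^+=1.2494  a^+=12.2777
step 7: x_pred=-0.5800  r=0.5400  x^+=-0.4353  v^+=7.2710  a^+=12.6855
step 8: x_pred=4.5161  r=-1.5161  x^+=4.1098  v^+=12.9999  a^+=11.5405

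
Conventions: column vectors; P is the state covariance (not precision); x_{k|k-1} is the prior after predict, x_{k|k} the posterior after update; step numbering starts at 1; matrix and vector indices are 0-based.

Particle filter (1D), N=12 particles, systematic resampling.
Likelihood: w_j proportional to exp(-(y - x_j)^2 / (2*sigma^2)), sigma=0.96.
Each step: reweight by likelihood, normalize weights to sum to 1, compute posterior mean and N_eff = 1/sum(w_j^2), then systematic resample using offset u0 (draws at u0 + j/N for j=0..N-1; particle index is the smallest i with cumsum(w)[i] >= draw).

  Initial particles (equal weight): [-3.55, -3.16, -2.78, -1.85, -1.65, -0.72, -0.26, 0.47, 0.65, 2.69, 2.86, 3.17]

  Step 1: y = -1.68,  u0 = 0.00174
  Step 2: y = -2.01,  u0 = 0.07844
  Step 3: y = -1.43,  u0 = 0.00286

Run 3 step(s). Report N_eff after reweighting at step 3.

N_eff = 10.7883

step 1: w=[0.0372, 0.0756, 0.1286, 0.2441, 0.2478, 0.1504, 0.0830, 0.0202, 0.0130, 0.0000, 0.0000, 0.0000]  mean=-1.7008  Neff=5.7227  idx=[0, 1, 2, 3, 3, 3, 4, 4, 4, 5, 5, 6]
step 2: w=[0.0335, 0.0592, 0.0879, 0.1196, 0.1196, 0.1196, 0.1131, 0.1131, 0.1131, 0.0492, 0.0492, 0.0230]  mean=-1.8507  Neff=10.1019  idx=[1, 2, 3, 4, 4, 5, 6, 7, 7, 8, 9, 11]
step 3: w=[0.0211, 0.0398, 0.0973, 0.0973, 0.0973, 0.0973, 0.1043, 0.1043, 0.1043, 0.1043, 0.0815, 0.0510]  mean=-1.6582  Neff=10.7883  idx=[0, 2, 3, 3, 4, 5, 6, 7, 8, 8, 9, 10]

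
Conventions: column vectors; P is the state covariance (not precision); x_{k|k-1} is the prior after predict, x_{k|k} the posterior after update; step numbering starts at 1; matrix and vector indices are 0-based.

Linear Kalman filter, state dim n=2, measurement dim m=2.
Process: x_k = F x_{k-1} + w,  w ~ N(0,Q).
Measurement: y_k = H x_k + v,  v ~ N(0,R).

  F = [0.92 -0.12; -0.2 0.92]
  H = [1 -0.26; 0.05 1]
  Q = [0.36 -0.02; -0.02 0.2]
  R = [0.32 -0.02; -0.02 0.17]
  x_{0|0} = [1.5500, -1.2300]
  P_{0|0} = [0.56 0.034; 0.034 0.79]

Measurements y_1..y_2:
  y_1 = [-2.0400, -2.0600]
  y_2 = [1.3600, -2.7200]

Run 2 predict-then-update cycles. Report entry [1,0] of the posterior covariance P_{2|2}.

step 1: x^-=[1.5736, -1.4416]  P^-=[0.8379 -0.1807; -0.1807 0.8785]  S=[1.3112 -0.3848; -0.3848 1.0326]  K=[0.7134 0.1315; -0.0728 0.8149]  nu=[-3.9884, -0.6971]  x^+=[-1.3635, -1.7193]  P^+=[0.2248 -0.0032; -0.0032 0.1402]
step 2: x^-=[-1.0481, -1.3091]  P^-=[0.5530 -0.0796; -0.0796 0.3288]  S=[0.9366 -0.1564; -0.1564 0.4922]  K=[0.6282 0.0941; -0.0698 0.6377]  nu=[2.0677, -1.3585]  x^+=[0.1231, -2.3197]  P^+=[0.1975 -0.0064; -0.0064 0.1101]

P_post[1,0] = -0.0064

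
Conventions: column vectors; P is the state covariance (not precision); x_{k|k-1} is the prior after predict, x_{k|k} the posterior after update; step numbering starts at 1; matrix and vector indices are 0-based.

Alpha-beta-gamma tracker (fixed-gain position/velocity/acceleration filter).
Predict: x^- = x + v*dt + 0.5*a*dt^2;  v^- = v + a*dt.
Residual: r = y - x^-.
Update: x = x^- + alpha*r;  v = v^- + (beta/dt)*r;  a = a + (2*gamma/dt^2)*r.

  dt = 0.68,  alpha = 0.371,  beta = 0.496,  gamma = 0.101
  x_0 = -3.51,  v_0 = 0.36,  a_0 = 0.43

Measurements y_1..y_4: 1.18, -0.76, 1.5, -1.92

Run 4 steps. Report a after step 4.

a_post = -2.5975

step 1: x_pred=-3.1658  r=4.3458  x^+=-1.5535  v^+=3.8223  a^+=2.3285
step 2: x_pred=1.5840  r=-2.3440  x^+=0.7144  v^+=3.6959  a^+=1.3045
step 3: x_pred=3.5292  r=-2.0292  x^+=2.7763  v^+=3.1028  a^+=0.4180
step 4: x_pred=4.9829  r=-6.9029  x^+=2.4219  v^+=-1.6480  a^+=-2.5975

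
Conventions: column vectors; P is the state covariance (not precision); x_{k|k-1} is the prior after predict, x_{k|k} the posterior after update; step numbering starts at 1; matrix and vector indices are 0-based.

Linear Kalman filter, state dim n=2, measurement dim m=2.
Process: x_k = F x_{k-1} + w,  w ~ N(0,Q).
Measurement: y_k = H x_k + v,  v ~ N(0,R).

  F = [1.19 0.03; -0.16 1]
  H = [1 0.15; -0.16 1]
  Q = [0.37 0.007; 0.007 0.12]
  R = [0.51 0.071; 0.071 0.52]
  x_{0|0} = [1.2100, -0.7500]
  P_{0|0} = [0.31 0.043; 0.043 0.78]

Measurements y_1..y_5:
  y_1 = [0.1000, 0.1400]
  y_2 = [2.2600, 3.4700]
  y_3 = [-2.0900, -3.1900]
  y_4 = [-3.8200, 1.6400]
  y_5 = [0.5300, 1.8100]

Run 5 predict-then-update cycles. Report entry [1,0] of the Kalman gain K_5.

step 1: x^-=[1.4174, -0.9436]  P^-=[0.8128 0.0223; 0.0223 0.8942]  S=[1.3496 0.0969; 0.0969 1.4278]  K=[0.6131 -0.1170; 0.0715 0.6189]  nu=[-1.1759, 1.3104]  x^+=[0.5431, -0.2167]  P^+=[0.2998 0.0306; 0.0306 0.3318]
step 2: x^-=[0.6398, -0.3036]  P^-=[0.7970 -0.0038; -0.0038 0.4497]  S=[1.3160 0.0072; 0.0072 0.9913]  K=[0.6060 -0.1369; 0.0459 0.4539]  nu=[1.6658, 3.8760]  x^+=[1.1186, 1.5321]  P^+=[0.2964 0.0193; 0.0193 0.2424]
step 3: x^-=[1.3771, 1.3532]  P^-=[0.7914 -0.0193; -0.0193 0.3638]  S=[1.3037 -0.0199; -0.0199 0.9102]  K=[0.6025 -0.1472; 0.0332 0.4038]  nu=[-3.6700, -4.3228]  x^+=[-0.1981, -0.5142]  P^+=[0.2948 0.0134; 0.0134 0.2145]
step 4: x^-=[-0.2511, -0.4825]  P^-=[0.7886 -0.0268; -0.0268 0.3377]  S=[1.2982 -0.0307; -0.0307 0.8865]  K=[0.6008 -0.1518; 0.0275 0.3868]  nu=[-3.4965, 2.0823]  x^+=[-2.6679, 0.2266]  P^+=[0.2940 0.0108; 0.0108 0.2048]
step 5: x^-=[-3.1680, 0.6535]  P^-=[0.7873 -0.0301; -0.0301 0.3289]  S=[1.2957 -0.0350; -0.0350 0.8786]  K=[0.6000 -0.1537; 0.0252 0.3808]  nu=[3.6000, 0.6497]  x^+=[-1.1078, 0.9914]  P^+=[0.2936 0.0097; 0.0097 0.2013]

K[1,0] = 0.0252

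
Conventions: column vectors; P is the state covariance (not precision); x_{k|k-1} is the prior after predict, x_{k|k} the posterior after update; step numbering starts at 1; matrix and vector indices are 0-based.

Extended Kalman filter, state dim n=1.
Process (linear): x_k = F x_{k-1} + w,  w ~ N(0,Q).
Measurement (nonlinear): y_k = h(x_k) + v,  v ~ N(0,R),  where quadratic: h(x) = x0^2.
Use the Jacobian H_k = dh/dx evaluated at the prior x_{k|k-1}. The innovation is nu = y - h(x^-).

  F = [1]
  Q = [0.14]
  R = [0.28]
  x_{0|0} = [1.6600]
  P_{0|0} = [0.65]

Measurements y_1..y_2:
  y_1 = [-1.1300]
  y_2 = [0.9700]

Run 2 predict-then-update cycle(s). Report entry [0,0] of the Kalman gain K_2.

K[0,0] = 0.3747

step 1: x^-=[1.6600]  P^-=[0.7900]  H_jac=[3.3200]  S=[8.9877]  K=[0.2918]  nu=[-3.8856]  x^+=[0.5261]  P^+=[0.0246]
step 2: x^-=[0.5261]  P^-=[0.1646]  H_jac=[1.0522]  S=[0.4622]  K=[0.3747]  nu=[0.6932]  x^+=[0.7859]  P^+=[0.0997]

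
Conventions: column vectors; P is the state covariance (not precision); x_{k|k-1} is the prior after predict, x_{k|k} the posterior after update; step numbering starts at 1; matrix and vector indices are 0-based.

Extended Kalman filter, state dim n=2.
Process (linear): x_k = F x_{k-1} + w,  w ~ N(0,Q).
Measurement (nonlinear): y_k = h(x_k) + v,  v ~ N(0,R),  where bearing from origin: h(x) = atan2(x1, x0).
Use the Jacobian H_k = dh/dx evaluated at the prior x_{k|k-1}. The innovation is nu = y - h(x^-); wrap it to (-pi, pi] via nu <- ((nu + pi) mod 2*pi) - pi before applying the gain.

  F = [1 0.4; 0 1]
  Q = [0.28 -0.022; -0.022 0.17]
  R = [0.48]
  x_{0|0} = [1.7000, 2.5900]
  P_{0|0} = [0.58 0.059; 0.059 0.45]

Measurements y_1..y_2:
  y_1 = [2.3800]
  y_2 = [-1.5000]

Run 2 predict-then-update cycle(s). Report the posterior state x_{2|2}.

step 1: x^-=[2.7360, 2.5900]  P^-=[0.9792 0.2170; 0.2170 0.6200]  H_jac=[-0.1825 0.1928]  S=[0.5204]  K=[-0.2630; 0.1536]  nu=[1.6220]  x^+=[2.3094, 2.8391]  P^+=[0.9432 0.2380; 0.2380 0.6077]
step 2: x^-=[3.4451, 2.8391]  P^-=[1.5109 0.4591; 0.4591 0.7777]  H_jac=[-0.1425 0.1729]  S=[0.5113]  K=[-0.2657; 0.1350]  nu=[-2.1893]  x^+=[4.0269, 2.5435]  P^+=[1.4748 0.4775; 0.4775 0.7684]

x_post = [4.0269, 2.5435]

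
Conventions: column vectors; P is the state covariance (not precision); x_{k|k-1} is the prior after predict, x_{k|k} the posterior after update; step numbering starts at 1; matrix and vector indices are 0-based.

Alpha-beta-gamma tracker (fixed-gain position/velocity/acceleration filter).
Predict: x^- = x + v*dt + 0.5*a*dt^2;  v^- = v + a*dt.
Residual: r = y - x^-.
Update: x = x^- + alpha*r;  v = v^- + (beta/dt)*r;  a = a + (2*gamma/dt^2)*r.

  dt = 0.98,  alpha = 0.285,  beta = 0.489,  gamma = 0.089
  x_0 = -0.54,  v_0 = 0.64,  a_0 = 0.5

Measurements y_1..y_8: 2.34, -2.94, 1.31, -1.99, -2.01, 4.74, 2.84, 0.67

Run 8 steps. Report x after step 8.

x_post = 4.2881

step 1: x_pred=0.3273  r=2.0127  x^+=0.9009  v^+=2.1343  a^+=0.8730
step 2: x_pred=3.4118  r=-6.3518  x^+=1.6015  v^+=-0.1795  a^+=-0.3042
step 3: x_pred=1.2795  r=0.0305  x^+=1.2882  v^+=-0.4624  a^+=-0.2985
step 4: x_pred=0.6917  r=-2.6817  x^+=-0.0726  v^+=-2.0931  a^+=-0.7956
step 5: x_pred=-2.5059  r=0.4959  x^+=-2.3645  v^+=-2.6253  a^+=-0.7037
step 6: x_pred=-5.2752  r=10.0152  x^+=-2.4209  v^+=1.6825  a^+=1.1526
step 7: x_pred=-0.2186  r=3.0586  x^+=0.6531  v^+=4.3382  a^+=1.7194
step 8: x_pred=5.7302  r=-5.0602  x^+=4.2881  v^+=3.4983  a^+=0.7816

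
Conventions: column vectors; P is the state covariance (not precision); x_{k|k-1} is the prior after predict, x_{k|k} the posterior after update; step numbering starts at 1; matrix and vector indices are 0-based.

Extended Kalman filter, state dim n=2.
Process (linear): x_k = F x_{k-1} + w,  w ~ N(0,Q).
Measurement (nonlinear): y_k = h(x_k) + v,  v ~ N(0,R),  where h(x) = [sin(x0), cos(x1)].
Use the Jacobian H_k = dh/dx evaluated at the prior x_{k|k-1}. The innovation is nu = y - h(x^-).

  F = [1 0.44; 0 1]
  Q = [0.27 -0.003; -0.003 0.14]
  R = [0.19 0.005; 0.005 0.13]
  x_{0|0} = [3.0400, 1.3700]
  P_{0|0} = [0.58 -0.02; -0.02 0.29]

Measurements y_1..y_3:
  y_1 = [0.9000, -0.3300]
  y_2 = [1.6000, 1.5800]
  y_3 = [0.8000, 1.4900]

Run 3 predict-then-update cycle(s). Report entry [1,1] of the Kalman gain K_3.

K[1,1] = -0.6188

step 1: x^-=[3.6428, 1.3700]  P^-=[0.8885 0.1046; 0.1046 0.4300]  H_jac=[-0.8770 0.0000; 0.0000 -0.9799]  S=[0.8734 0.0949; 0.0949 0.5429]  K=[-0.8886 -0.0335; -0.0211 -0.7724]  nu=[1.3805, -0.5294]  x^+=[2.4339, 1.7498]  P^+=[0.1927 0.0090; 0.0090 0.1026]
step 2: x^-=[3.2038, 1.7498]  P^-=[0.4905 0.0511; 0.0511 0.2426]  H_jac=[-0.9981 0.0000; 0.0000 -0.9840]  S=[0.6786 0.0552; 0.0552 0.3649]  K=[-0.7190 -0.0291; -0.0222 -0.6508]  nu=[1.6622, 1.7581]  x^+=[1.9576, 0.5687]  P^+=[0.1370 0.0075; 0.0075 0.0861]
step 3: x^-=[2.2078, 0.5687]  P^-=[0.4303 0.0424; 0.0424 0.2261]  H_jac=[-0.5948 0.0000; 0.0000 -0.5385]  S=[0.3422 0.0186; 0.0186 0.1956]  K=[-0.7453 -0.0459; -0.0401 -0.6188]  nu=[-0.0039, 0.6474]  x^+=[2.1810, 0.1682]  P^+=[0.2385 0.0180; 0.0180 0.1497]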